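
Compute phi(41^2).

1640

φ(1681) = 1681 · (1 − 1/41)
       = 1681 · 40/41 = 1640.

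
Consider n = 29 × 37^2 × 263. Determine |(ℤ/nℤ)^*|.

φ(29) = 29 − 1 = 28.
φ(37^2) = 37^2 − 37^1 = 1369 − 37 = 1332.
φ(263) = 263 − 1 = 262.
φ(10441363) = 28 × 1332 × 262 = 9771552.

9771552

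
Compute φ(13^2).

156

φ(13^2) = 13^1·(13−1) = 13·12 = 156.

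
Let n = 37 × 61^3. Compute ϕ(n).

φ(8398297) = 8398297 · (1 − 1/37) · (1 − 1/61)
       = 8398297 · 2160/2257 = 8037360.

8037360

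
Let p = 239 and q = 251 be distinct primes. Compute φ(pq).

59500

φ(pq) = (p−1)(q−1) = 238 · 250 = 59500.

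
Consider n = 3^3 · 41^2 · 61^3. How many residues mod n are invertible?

6590635200

φ(10301986647) = 10301986647 · (1 − 1/3) · (1 − 1/41) · (1 − 1/61)
       = 10301986647 · 4800/7503 = 6590635200.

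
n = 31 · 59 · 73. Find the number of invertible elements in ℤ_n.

φ(31) = 31 − 1 = 30.
φ(59) = 59 − 1 = 58.
φ(73) = 73 − 1 = 72.
Since φ is multiplicative, φ(133517) = 30 · 58 · 72 = 125280.

125280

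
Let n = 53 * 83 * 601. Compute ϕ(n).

2558400

φ(53) = 53 − 1 = 52.
φ(83) = 83 − 1 = 82.
φ(601) = 601 − 1 = 600.
Since φ is multiplicative, φ(2643799) = 52 · 82 · 600 = 2558400.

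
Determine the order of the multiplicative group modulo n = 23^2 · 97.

φ(51313) = 51313 · (1 − 1/23) · (1 − 1/97)
       = 51313 · 2112/2231 = 48576.

48576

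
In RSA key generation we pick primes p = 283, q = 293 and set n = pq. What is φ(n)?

φ(283) = 283 − 1 = 282.
φ(293) = 293 − 1 = 292.
Multiply: 282 · 292 = 82344.

82344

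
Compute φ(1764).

First factor: 1764 = 2**2 × 3**2 × 7**2.
φ(2^2) = 2^1·(2−1) = 2·1 = 2.
φ(3^2) = 3^1·(3−1) = 3·2 = 6.
φ(7^2) = 7^2 − 7^1 = 49 − 7 = 42.
Multiply: 2 · 6 · 42 = 504.

504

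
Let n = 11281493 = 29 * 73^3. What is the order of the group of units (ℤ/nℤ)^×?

φ(11281493) = 11281493 · (1 − 1/29) · (1 − 1/73)
       = 11281493 · 2016/2117 = 10743264.

10743264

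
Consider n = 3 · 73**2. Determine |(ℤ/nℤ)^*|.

10512

φ(3) = 3 − 1 = 2.
φ(73^2) = 73^2 − 73^1 = 5329 − 73 = 5256.
Multiply: 2 · 5256 = 10512.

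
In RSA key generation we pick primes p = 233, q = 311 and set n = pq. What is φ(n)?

71920

For distinct primes, φ(pq) = (p−1)(q−1) = 232 × 310 = 71920.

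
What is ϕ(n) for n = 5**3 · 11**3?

121000

φ(5^3) = 5^3 − 5^2 = 125 − 25 = 100.
φ(11^3) = 11^3 − 11^2 = 1331 − 121 = 1210.
φ(166375) = 100 × 1210 = 121000.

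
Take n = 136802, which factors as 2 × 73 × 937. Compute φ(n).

67392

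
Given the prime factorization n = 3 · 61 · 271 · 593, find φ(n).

19180800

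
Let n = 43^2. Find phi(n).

1806

φ(1849) = 1849 · (1 − 1/43)
       = 1849 · 42/43 = 1806.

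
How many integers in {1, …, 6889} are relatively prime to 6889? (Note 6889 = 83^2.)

6806

φ(6889) = 6889 · (1 − 1/83)
       = 6889 · 82/83 = 6806.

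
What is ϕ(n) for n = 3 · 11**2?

220

φ(3) = 3 − 1 = 2.
φ(11^2) = 11^2 − 11^1 = 121 − 11 = 110.
Multiply: 2 · 110 = 220.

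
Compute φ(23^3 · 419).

4864684

φ(23^3) = 23^2·(23−1) = 529·22 = 11638.
φ(419) = 419 − 1 = 418.
φ(5097973) = 11638 × 418 = 4864684.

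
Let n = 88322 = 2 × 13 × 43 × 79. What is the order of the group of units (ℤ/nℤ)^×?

39312

φ(88322) = 88322 · (1 − 1/2) · (1 − 1/13) · (1 − 1/43) · (1 − 1/79)
       = 88322 · 39312/88322 = 39312.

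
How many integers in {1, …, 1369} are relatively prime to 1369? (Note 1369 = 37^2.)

φ(37^2) = 37^1·(37−1) = 37·36 = 1332.

1332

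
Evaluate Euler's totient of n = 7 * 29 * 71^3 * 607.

35924988960

φ(44102151331) = 44102151331 · (1 − 1/7) · (1 − 1/29) · (1 − 1/71) · (1 − 1/607)
       = 44102151331 · 7126560/8748691 = 35924988960.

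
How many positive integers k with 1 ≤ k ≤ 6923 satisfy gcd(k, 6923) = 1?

5544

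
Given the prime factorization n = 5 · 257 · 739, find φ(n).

φ(949615) = 949615 · (1 − 1/5) · (1 − 1/257) · (1 − 1/739)
       = 949615 · 755712/949615 = 755712.

755712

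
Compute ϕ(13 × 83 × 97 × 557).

52521984

φ(58297291) = 58297291 · (1 − 1/13) · (1 − 1/83) · (1 − 1/97) · (1 − 1/557)
       = 58297291 · 52521984/58297291 = 52521984.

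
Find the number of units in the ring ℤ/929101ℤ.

806400

First factor: 929101 = 17 * 31 * 41 * 43.
φ(929101) = 929101 · (1 − 1/17) · (1 − 1/31) · (1 − 1/41) · (1 − 1/43)
       = 929101 · 806400/929101 = 806400.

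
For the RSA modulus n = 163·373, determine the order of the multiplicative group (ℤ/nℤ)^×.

60264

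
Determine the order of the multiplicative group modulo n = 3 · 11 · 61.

1200

φ(2013) = 2013 · (1 − 1/3) · (1 − 1/11) · (1 − 1/61)
       = 2013 · 1200/2013 = 1200.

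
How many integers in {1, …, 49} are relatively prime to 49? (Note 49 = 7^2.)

42

φ(49) = 49 · (1 − 1/7)
       = 49 · 6/7 = 42.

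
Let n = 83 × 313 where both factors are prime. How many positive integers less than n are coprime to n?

25584

φ(83) = 83 − 1 = 82.
φ(313) = 313 − 1 = 312.
Since φ is multiplicative, φ(25979) = 82 · 312 = 25584.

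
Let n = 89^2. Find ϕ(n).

7832

φ(89^2) = 89^1·(89−1) = 89·88 = 7832.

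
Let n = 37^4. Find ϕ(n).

1823508

φ(37^4) = 37^3·(37−1) = 50653·36 = 1823508.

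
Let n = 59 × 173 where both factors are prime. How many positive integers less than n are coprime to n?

φ(n) = (p − 1)(q − 1) = (59−1)(173−1) = 58·172 = 9976.

9976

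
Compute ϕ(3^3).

18

φ(27) = 27 · (1 − 1/3)
       = 27 · 2/3 = 18.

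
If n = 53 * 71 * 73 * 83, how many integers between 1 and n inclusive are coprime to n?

φ(53) = 53 − 1 = 52.
φ(71) = 71 − 1 = 70.
φ(73) = 73 − 1 = 72.
φ(83) = 83 − 1 = 82.
φ(22800017) = 52 × 70 × 72 × 82 = 21490560.

21490560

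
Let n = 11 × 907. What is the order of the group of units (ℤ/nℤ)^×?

9060

φ(9977) = 9977 · (1 − 1/11) · (1 − 1/907)
       = 9977 · 9060/9977 = 9060.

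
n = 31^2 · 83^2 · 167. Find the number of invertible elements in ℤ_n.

1050710280

φ(31^2) = 31^2 − 31^1 = 961 − 31 = 930.
φ(83^2) = 83^1·(83−1) = 83·82 = 6806.
φ(167) = 167 − 1 = 166.
Since φ is multiplicative, φ(1105594943) = 930 · 6806 · 166 = 1050710280.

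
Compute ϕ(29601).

15840

Factor 29601: 29601 = 3^2 · 11 · 13 · 23.
φ(29601) = 29601 · (1 − 1/3) · (1 − 1/11) · (1 − 1/13) · (1 − 1/23)
       = 29601 · 5280/9867 = 15840.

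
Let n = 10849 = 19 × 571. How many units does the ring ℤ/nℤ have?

φ(19) = 19 − 1 = 18.
φ(571) = 571 − 1 = 570.
Since φ is multiplicative, φ(10849) = 18 · 570 = 10260.

10260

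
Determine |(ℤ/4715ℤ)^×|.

First factor: 4715 = 5 × 23 × 41.
φ(4715) = 4715 · (1 − 1/5) · (1 − 1/23) · (1 − 1/41)
       = 4715 · 3520/4715 = 3520.

3520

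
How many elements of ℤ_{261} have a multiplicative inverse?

Factor 261: 261 = 3^2 × 29.
φ(3^2) = 3^1·(3−1) = 3·2 = 6.
φ(29) = 29 − 1 = 28.
Multiply: 6 · 28 = 168.

168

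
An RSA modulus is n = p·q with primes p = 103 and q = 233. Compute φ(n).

23664

φ(23999) = 23999 · (1 − 1/103) · (1 − 1/233)
       = 23999 · 23664/23999 = 23664.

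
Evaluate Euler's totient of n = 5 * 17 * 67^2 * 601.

φ(229320565) = 229320565 · (1 − 1/5) · (1 − 1/17) · (1 − 1/67) · (1 − 1/601)
       = 229320565 · 2534400/3422695 = 169804800.

169804800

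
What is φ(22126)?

9504

Prime factorization: 22126 = 2 * 13 * 23 * 37.
φ(22126) = 22126 · (1 − 1/2) · (1 − 1/13) · (1 − 1/23) · (1 − 1/37)
       = 22126 · 9504/22126 = 9504.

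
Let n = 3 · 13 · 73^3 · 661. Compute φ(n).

φ(10028469243) = 10028469243 · (1 − 1/3) · (1 − 1/13) · (1 − 1/73) · (1 − 1/661)
       = 10028469243 · 1140480/1881867 = 6077617920.

6077617920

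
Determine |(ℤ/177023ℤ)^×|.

130680

Factor 177023: 177023 = 7 · 11^3 · 19.
φ(7) = 7 − 1 = 6.
φ(11^3) = 11^3 − 11^2 = 1331 − 121 = 1210.
φ(19) = 19 − 1 = 18.
φ(177023) = 6 × 1210 × 18 = 130680.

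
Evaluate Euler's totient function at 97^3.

φ(912673) = 912673 · (1 − 1/97)
       = 912673 · 96/97 = 903264.

903264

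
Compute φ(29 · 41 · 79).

φ(93931) = 93931 · (1 − 1/29) · (1 − 1/41) · (1 − 1/79)
       = 93931 · 87360/93931 = 87360.

87360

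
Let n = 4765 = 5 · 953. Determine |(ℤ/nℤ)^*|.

3808

φ(5) = 5 − 1 = 4.
φ(953) = 953 − 1 = 952.
Multiply: 4 · 952 = 3808.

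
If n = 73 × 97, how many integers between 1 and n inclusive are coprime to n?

φ(7081) = 7081 · (1 − 1/73) · (1 − 1/97)
       = 7081 · 6912/7081 = 6912.

6912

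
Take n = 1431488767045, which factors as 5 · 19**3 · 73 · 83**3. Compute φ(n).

φ(5) = 5 − 1 = 4.
φ(19^3) = 19^2·(19−1) = 361·18 = 6498.
φ(73) = 73 − 1 = 72.
φ(83^3) = 83^2·(83−1) = 6889·82 = 564898.
Since φ is multiplicative, φ(1431488767045) = 4 · 6498 · 72 · 564898 = 1057163674752.

1057163674752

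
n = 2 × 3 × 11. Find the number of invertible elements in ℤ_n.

20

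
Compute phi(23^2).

φ(23^2) = 23^1·(23−1) = 23·22 = 506.

506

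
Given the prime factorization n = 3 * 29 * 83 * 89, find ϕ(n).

404096

φ(3) = 3 − 1 = 2.
φ(29) = 29 − 1 = 28.
φ(83) = 83 − 1 = 82.
φ(89) = 89 − 1 = 88.
Multiply: 2 · 28 · 82 · 88 = 404096.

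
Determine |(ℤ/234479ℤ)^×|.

234479 = 7 × 19 × 41 × 43.
φ(234479) = 234479 · (1 − 1/7) · (1 − 1/19) · (1 − 1/41) · (1 − 1/43)
       = 234479 · 181440/234479 = 181440.

181440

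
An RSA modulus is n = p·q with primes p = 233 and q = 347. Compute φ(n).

φ(n) = (p − 1)(q − 1) = (233−1)(347−1) = 232·346 = 80272.

80272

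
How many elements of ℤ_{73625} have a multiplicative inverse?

First factor: 73625 = 5^3 × 19 × 31.
φ(73625) = 73625 · (1 − 1/5) · (1 − 1/19) · (1 − 1/31)
       = 73625 · 2160/2945 = 54000.

54000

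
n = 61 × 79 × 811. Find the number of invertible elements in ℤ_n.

3790800

φ(61) = 61 − 1 = 60.
φ(79) = 79 − 1 = 78.
φ(811) = 811 − 1 = 810.
φ(3908209) = 60 × 78 × 810 = 3790800.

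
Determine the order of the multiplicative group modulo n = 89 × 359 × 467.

14680864

φ(89) = 89 − 1 = 88.
φ(359) = 359 − 1 = 358.
φ(467) = 467 − 1 = 466.
φ(14921117) = 88 × 358 × 466 = 14680864.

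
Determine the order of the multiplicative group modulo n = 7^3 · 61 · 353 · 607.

φ(4483192133) = 4483192133 · (1 − 1/7) · (1 − 1/61) · (1 − 1/353) · (1 − 1/607)
       = 4483192133 · 76792320/91493717 = 3762823680.

3762823680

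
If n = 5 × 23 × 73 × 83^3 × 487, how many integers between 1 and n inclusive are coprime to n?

1739488151808

φ(2337673958255) = 2337673958255 · (1 − 1/5) · (1 − 1/23) · (1 − 1/73) · (1 − 1/83) · (1 − 1/487)
       = 2337673958255 · 252502272/339334295 = 1739488151808.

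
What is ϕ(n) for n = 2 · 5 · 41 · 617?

98560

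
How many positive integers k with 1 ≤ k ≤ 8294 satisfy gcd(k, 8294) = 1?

Factor 8294: 8294 = 2 × 11 × 13 × 29.
φ(8294) = 8294 · (1 − 1/2) · (1 − 1/11) · (1 − 1/13) · (1 − 1/29)
       = 8294 · 3360/8294 = 3360.

3360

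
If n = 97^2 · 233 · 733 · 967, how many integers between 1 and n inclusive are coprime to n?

1527633451008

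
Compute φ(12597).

6912

Factor 12597: 12597 = 3 × 13 × 17 × 19.
φ(12597) = 12597 · (1 − 1/3) · (1 − 1/13) · (1 − 1/17) · (1 − 1/19)
       = 12597 · 6912/12597 = 6912.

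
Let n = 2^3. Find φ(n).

4

φ(2^3) = 2^2·(2−1) = 4·1 = 4.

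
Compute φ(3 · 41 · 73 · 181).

1036800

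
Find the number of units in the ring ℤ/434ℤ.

180

434 = 2 · 7 · 31.
φ(434) = 434 · (1 − 1/2) · (1 − 1/7) · (1 − 1/31)
       = 434 · 180/434 = 180.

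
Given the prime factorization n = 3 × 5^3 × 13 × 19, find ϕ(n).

φ(3) = 3 − 1 = 2.
φ(5^3) = 5^2·(5−1) = 25·4 = 100.
φ(13) = 13 − 1 = 12.
φ(19) = 19 − 1 = 18.
Since φ is multiplicative, φ(92625) = 2 · 100 · 12 · 18 = 43200.

43200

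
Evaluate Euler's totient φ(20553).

11520

Factor 20553: 20553 = 3 × 13 × 17 × 31.
φ(3) = 3 − 1 = 2.
φ(13) = 13 − 1 = 12.
φ(17) = 17 − 1 = 16.
φ(31) = 31 − 1 = 30.
φ(20553) = 2 × 12 × 16 × 30 = 11520.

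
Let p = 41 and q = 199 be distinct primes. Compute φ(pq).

φ(41) = 41 − 1 = 40.
φ(199) = 199 − 1 = 198.
Since φ is multiplicative, φ(8159) = 40 · 198 = 7920.

7920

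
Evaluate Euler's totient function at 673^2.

φ(452929) = 452929 · (1 − 1/673)
       = 452929 · 672/673 = 452256.

452256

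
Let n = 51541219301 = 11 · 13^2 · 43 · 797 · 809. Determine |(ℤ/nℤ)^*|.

φ(51541219301) = 51541219301 · (1 − 1/11) · (1 − 1/13) · (1 − 1/43) · (1 − 1/797) · (1 − 1/809)
       = 51541219301 · 3241566720/3964709177 = 42140367360.

42140367360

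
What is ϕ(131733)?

69120

131733 = 3**3 × 7 × 17 × 41.
φ(131733) = 131733 · (1 − 1/3) · (1 − 1/7) · (1 − 1/17) · (1 − 1/41)
       = 131733 · 7680/14637 = 69120.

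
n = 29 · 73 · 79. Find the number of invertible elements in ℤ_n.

φ(29) = 29 − 1 = 28.
φ(73) = 73 − 1 = 72.
φ(79) = 79 − 1 = 78.
φ(167243) = 28 × 72 × 78 = 157248.

157248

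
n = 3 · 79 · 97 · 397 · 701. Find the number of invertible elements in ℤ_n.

4151347200

φ(6397769733) = 6397769733 · (1 − 1/3) · (1 − 1/79) · (1 − 1/97) · (1 − 1/397) · (1 − 1/701)
       = 6397769733 · 4151347200/6397769733 = 4151347200.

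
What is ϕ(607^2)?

φ(368449) = 368449 · (1 − 1/607)
       = 368449 · 606/607 = 367842.

367842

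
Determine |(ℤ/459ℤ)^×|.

288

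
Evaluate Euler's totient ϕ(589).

First factor: 589 = 19 × 31.
φ(19) = 19 − 1 = 18.
φ(31) = 31 − 1 = 30.
Multiply: 18 · 30 = 540.

540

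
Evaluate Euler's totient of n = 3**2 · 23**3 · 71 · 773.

3773505120

φ(3^2) = 3^2 − 3^1 = 9 − 3 = 6.
φ(23^3) = 23^2·(23−1) = 529·22 = 11638.
φ(71) = 71 − 1 = 70.
φ(773) = 773 − 1 = 772.
φ(6009853149) = 6 × 11638 × 70 × 772 = 3773505120.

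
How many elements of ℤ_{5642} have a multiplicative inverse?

2160

First factor: 5642 = 2 × 7 × 13 × 31.
φ(2) = 2 − 1 = 1.
φ(7) = 7 − 1 = 6.
φ(13) = 13 − 1 = 12.
φ(31) = 31 − 1 = 30.
Since φ is multiplicative, φ(5642) = 1 · 6 · 12 · 30 = 2160.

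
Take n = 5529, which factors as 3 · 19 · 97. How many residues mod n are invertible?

3456

φ(3) = 3 − 1 = 2.
φ(19) = 19 − 1 = 18.
φ(97) = 97 − 1 = 96.
Multiply: 2 · 18 · 96 = 3456.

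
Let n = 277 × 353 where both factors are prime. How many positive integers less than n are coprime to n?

97152

φ(pq) = (p−1)(q−1) = 276 · 352 = 97152.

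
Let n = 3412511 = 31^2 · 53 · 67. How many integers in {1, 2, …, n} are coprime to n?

φ(3412511) = 3412511 · (1 − 1/31) · (1 − 1/53) · (1 − 1/67)
       = 3412511 · 102960/110081 = 3191760.

3191760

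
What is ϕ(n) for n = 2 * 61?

φ(122) = 122 · (1 − 1/2) · (1 − 1/61)
       = 122 · 60/122 = 60.

60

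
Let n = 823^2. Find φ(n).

φ(677329) = 677329 · (1 − 1/823)
       = 677329 · 822/823 = 676506.

676506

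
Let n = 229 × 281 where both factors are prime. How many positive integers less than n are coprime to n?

63840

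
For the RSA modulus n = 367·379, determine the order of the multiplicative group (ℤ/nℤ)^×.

φ(139093) = 139093 · (1 − 1/367) · (1 − 1/379)
       = 139093 · 138348/139093 = 138348.

138348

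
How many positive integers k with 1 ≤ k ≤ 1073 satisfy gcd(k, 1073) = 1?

1073 = 29 * 37.
φ(29) = 29 − 1 = 28.
φ(37) = 37 − 1 = 36.
φ(1073) = 28 × 36 = 1008.

1008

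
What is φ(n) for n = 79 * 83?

φ(6557) = 6557 · (1 − 1/79) · (1 − 1/83)
       = 6557 · 6396/6557 = 6396.

6396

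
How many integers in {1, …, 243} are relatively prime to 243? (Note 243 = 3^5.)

162

φ(243) = 243 · (1 − 1/3)
       = 243 · 2/3 = 162.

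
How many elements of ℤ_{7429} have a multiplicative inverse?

Factor 7429: 7429 = 17 × 19 × 23.
φ(17) = 17 − 1 = 16.
φ(19) = 19 − 1 = 18.
φ(23) = 23 − 1 = 22.
φ(7429) = 16 × 18 × 22 = 6336.

6336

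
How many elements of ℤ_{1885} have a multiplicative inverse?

1344

Factor 1885: 1885 = 5 · 13 · 29.
φ(1885) = 1885 · (1 − 1/5) · (1 − 1/13) · (1 − 1/29)
       = 1885 · 1344/1885 = 1344.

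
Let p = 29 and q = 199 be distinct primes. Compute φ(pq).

φ(5771) = 5771 · (1 − 1/29) · (1 − 1/199)
       = 5771 · 5544/5771 = 5544.

5544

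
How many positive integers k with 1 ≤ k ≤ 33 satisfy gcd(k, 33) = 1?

20

33 = 3 · 11.
φ(33) = 33 · (1 − 1/3) · (1 − 1/11)
       = 33 · 20/33 = 20.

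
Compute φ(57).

57 = 3 · 19.
φ(57) = 57 · (1 − 1/3) · (1 − 1/19)
       = 57 · 36/57 = 36.

36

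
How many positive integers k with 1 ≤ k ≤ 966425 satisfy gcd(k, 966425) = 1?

705600

966425 = 5**2 * 29 * 31 * 43.
φ(5^2) = 5^2 − 5^1 = 25 − 5 = 20.
φ(29) = 29 − 1 = 28.
φ(31) = 31 − 1 = 30.
φ(43) = 43 − 1 = 42.
φ(966425) = 20 × 28 × 30 × 42 = 705600.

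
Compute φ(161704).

71680

Prime factorization: 161704 = 2**3 · 17 · 29 · 41.
φ(2^3) = 2^3 − 2^2 = 8 − 4 = 4.
φ(17) = 17 − 1 = 16.
φ(29) = 29 − 1 = 28.
φ(41) = 41 − 1 = 40.
Multiply: 4 · 16 · 28 · 40 = 71680.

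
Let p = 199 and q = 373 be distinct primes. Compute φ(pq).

73656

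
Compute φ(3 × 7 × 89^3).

φ(3) = 3 − 1 = 2.
φ(7) = 7 − 1 = 6.
φ(89^3) = 89^2·(89−1) = 7921·88 = 697048.
φ(14804349) = 2 × 6 × 697048 = 8364576.

8364576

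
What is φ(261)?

168

First factor: 261 = 3^2 · 29.
φ(3^2) = 3^1·(3−1) = 3·2 = 6.
φ(29) = 29 − 1 = 28.
Since φ is multiplicative, φ(261) = 6 · 28 = 168.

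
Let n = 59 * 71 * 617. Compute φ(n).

φ(59) = 59 − 1 = 58.
φ(71) = 71 − 1 = 70.
φ(617) = 617 − 1 = 616.
Since φ is multiplicative, φ(2584613) = 58 · 70 · 616 = 2500960.

2500960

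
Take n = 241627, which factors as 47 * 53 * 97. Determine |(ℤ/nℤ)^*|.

229632

φ(241627) = 241627 · (1 − 1/47) · (1 − 1/53) · (1 − 1/97)
       = 241627 · 229632/241627 = 229632.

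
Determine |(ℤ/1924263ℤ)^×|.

Prime factorization: 1924263 = 3**3 * 11**2 * 19 * 31.
φ(1924263) = 1924263 · (1 − 1/3) · (1 − 1/11) · (1 − 1/19) · (1 − 1/31)
       = 1924263 · 10800/19437 = 1069200.

1069200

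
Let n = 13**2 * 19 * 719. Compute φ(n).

2016144

φ(13^2) = 13^1·(13−1) = 13·12 = 156.
φ(19) = 19 − 1 = 18.
φ(719) = 719 − 1 = 718.
Since φ is multiplicative, φ(2308709) = 156 · 18 · 718 = 2016144.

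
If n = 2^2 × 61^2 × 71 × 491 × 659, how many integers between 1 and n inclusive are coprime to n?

165208008000

φ(2^2) = 2^2 − 2^1 = 4 − 2 = 2.
φ(61^2) = 61^2 − 61^1 = 3721 − 61 = 3660.
φ(71) = 71 − 1 = 70.
φ(491) = 491 − 1 = 490.
φ(659) = 659 − 1 = 658.
Multiply: 2 · 3660 · 70 · 490 · 658 = 165208008000.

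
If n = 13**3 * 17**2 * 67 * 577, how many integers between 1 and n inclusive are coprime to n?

20970233856

φ(13^3) = 13^3 − 13^2 = 2197 − 169 = 2028.
φ(17^2) = 17^2 − 17^1 = 289 − 17 = 272.
φ(67) = 67 − 1 = 66.
φ(577) = 577 − 1 = 576.
Since φ is multiplicative, φ(24545874847) = 2028 · 272 · 66 · 576 = 20970233856.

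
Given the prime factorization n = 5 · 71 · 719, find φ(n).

φ(255245) = 255245 · (1 − 1/5) · (1 − 1/71) · (1 − 1/719)
       = 255245 · 201040/255245 = 201040.

201040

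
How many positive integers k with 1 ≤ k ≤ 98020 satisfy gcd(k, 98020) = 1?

34944

Prime factorization: 98020 = 2^2 * 5 * 13^2 * 29.
φ(2^2) = 2^1·(2−1) = 2·1 = 2.
φ(5) = 5 − 1 = 4.
φ(13^2) = 13^2 − 13^1 = 169 − 13 = 156.
φ(29) = 29 − 1 = 28.
Since φ is multiplicative, φ(98020) = 2 · 4 · 156 · 28 = 34944.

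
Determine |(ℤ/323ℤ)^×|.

Factor 323: 323 = 17 · 19.
φ(17) = 17 − 1 = 16.
φ(19) = 19 − 1 = 18.
Since φ is multiplicative, φ(323) = 16 · 18 = 288.

288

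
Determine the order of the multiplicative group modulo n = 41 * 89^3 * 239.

6635896960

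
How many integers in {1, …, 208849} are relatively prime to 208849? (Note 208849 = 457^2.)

φ(457^2) = 457^1·(457−1) = 457·456 = 208392.

208392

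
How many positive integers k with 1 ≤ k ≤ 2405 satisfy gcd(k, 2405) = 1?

Prime factorization: 2405 = 5 * 13 * 37.
φ(5) = 5 − 1 = 4.
φ(13) = 13 − 1 = 12.
φ(37) = 37 − 1 = 36.
φ(2405) = 4 × 12 × 36 = 1728.

1728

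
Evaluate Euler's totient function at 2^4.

8

φ(2^4) = 2^4 − 2^3 = 16 − 8 = 8.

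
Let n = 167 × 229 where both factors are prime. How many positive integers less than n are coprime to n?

φ(38243) = 38243 · (1 − 1/167) · (1 − 1/229)
       = 38243 · 37848/38243 = 37848.

37848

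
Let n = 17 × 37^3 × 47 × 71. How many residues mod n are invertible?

2539111680

φ(2873494037) = 2873494037 · (1 − 1/17) · (1 − 1/37) · (1 − 1/47) · (1 − 1/71)
       = 2873494037 · 1854720/2098973 = 2539111680.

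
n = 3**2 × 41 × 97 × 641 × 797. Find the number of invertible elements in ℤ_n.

φ(18285820461) = 18285820461 · (1 − 1/3) · (1 − 1/41) · (1 − 1/97) · (1 − 1/641) · (1 − 1/797)
       = 18285820461 · 3912499200/6095273487 = 11737497600.

11737497600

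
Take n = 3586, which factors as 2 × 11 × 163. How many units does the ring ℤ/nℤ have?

1620

φ(3586) = 3586 · (1 − 1/2) · (1 − 1/11) · (1 − 1/163)
       = 3586 · 1620/3586 = 1620.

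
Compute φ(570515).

387200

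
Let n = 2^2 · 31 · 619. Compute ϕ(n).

φ(2^2) = 2^1·(2−1) = 2·1 = 2.
φ(31) = 31 − 1 = 30.
φ(619) = 619 − 1 = 618.
φ(76756) = 2 × 30 × 618 = 37080.

37080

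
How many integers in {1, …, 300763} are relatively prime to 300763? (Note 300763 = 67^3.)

φ(300763) = 300763 · (1 − 1/67)
       = 300763 · 66/67 = 296274.

296274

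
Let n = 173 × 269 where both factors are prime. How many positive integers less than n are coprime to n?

46096

φ(n) = (p − 1)(q − 1) = (173−1)(269−1) = 172·268 = 46096.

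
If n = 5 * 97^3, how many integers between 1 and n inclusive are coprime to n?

3613056

φ(4563365) = 4563365 · (1 − 1/5) · (1 − 1/97)
       = 4563365 · 384/485 = 3613056.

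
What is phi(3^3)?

18

φ(3^3) = 3^3 − 3^2 = 27 − 9 = 18.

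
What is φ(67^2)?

φ(4489) = 4489 · (1 − 1/67)
       = 4489 · 66/67 = 4422.

4422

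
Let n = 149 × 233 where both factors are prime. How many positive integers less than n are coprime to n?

For distinct primes, φ(pq) = (p−1)(q−1) = 148 × 232 = 34336.

34336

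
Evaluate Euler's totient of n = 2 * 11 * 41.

φ(2) = 2 − 1 = 1.
φ(11) = 11 − 1 = 10.
φ(41) = 41 − 1 = 40.
Multiply: 1 · 10 · 40 = 400.

400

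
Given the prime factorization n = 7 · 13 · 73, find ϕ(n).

5184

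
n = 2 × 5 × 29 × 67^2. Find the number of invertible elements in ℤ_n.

495264

φ(2) = 2 − 1 = 1.
φ(5) = 5 − 1 = 4.
φ(29) = 29 − 1 = 28.
φ(67^2) = 67^1·(67−1) = 67·66 = 4422.
Since φ is multiplicative, φ(1301810) = 1 · 4 · 28 · 4422 = 495264.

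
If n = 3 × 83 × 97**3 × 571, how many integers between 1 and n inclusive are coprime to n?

φ(129762934467) = 129762934467 · (1 − 1/3) · (1 − 1/83) · (1 − 1/97) · (1 − 1/571)
       = 129762934467 · 8974080/13791363 = 84437118720.

84437118720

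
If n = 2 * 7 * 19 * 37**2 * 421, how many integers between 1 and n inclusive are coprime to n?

60419520

φ(153308834) = 153308834 · (1 − 1/2) · (1 − 1/7) · (1 − 1/19) · (1 − 1/37) · (1 − 1/421)
       = 153308834 · 1632960/4143482 = 60419520.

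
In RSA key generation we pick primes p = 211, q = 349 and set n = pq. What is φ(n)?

73080

φ(n) = (p − 1)(q − 1) = (211−1)(349−1) = 210·348 = 73080.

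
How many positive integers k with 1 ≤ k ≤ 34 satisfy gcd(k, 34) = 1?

34 = 2 * 17.
φ(2) = 2 − 1 = 1.
φ(17) = 17 − 1 = 16.
φ(34) = 1 × 16 = 16.

16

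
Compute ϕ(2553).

1584

2553 = 3 · 23 · 37.
φ(3) = 3 − 1 = 2.
φ(23) = 23 − 1 = 22.
φ(37) = 37 − 1 = 36.
φ(2553) = 2 × 22 × 36 = 1584.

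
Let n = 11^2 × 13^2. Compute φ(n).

φ(11^2) = 11^2 − 11^1 = 121 − 11 = 110.
φ(13^2) = 13^2 − 13^1 = 169 − 13 = 156.
φ(20449) = 110 × 156 = 17160.

17160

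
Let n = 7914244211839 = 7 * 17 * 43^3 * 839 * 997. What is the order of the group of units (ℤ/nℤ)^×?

φ(7) = 7 − 1 = 6.
φ(17) = 17 − 1 = 16.
φ(43^3) = 43^2·(43−1) = 1849·42 = 77658.
φ(839) = 839 − 1 = 838.
φ(997) = 997 − 1 = 996.
Since φ is multiplicative, φ(7914244211839) = 6 · 16 · 77658 · 838 · 996 = 6222441060864.

6222441060864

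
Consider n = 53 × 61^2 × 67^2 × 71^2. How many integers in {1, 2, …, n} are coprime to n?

4182727348800

φ(53) = 53 − 1 = 52.
φ(61^2) = 61^2 − 61^1 = 3721 − 61 = 3660.
φ(67^2) = 67^2 − 67^1 = 4489 − 67 = 4422.
φ(71^2) = 71^1·(71−1) = 71·70 = 4970.
φ(4462742640437) = 52 × 3660 × 4422 × 4970 = 4182727348800.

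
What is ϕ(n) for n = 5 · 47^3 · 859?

348739248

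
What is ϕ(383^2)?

φ(146689) = 146689 · (1 − 1/383)
       = 146689 · 382/383 = 146306.

146306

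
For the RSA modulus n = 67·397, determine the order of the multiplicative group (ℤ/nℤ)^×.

φ(pq) = (p−1)(q−1) = 66 · 396 = 26136.

26136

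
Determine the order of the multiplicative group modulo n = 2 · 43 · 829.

φ(2) = 2 − 1 = 1.
φ(43) = 43 − 1 = 42.
φ(829) = 829 − 1 = 828.
Multiply: 1 · 42 · 828 = 34776.

34776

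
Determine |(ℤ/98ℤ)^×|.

Factor 98: 98 = 2 · 7^2.
φ(2) = 2 − 1 = 1.
φ(7^2) = 7^1·(7−1) = 7·6 = 42.
Multiply: 1 · 42 = 42.

42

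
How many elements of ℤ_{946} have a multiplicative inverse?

946 = 2 · 11 · 43.
φ(946) = 946 · (1 − 1/2) · (1 − 1/11) · (1 − 1/43)
       = 946 · 420/946 = 420.

420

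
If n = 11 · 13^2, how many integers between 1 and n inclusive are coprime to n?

1560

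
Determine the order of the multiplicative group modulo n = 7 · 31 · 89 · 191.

φ(7) = 7 − 1 = 6.
φ(31) = 31 − 1 = 30.
φ(89) = 89 − 1 = 88.
φ(191) = 191 − 1 = 190.
Multiply: 6 · 30 · 88 · 190 = 3009600.

3009600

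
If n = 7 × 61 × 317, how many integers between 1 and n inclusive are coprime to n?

φ(135359) = 135359 · (1 − 1/7) · (1 − 1/61) · (1 − 1/317)
       = 135359 · 113760/135359 = 113760.

113760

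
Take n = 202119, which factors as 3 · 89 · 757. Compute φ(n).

133056

φ(3) = 3 − 1 = 2.
φ(89) = 89 − 1 = 88.
φ(757) = 757 − 1 = 756.
Multiply: 2 · 88 · 756 = 133056.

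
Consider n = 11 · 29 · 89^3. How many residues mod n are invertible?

195173440

φ(11) = 11 − 1 = 10.
φ(29) = 29 − 1 = 28.
φ(89^3) = 89^2·(89−1) = 7921·88 = 697048.
Since φ is multiplicative, φ(224885111) = 10 · 28 · 697048 = 195173440.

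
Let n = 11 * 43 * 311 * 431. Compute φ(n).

55986000

φ(11) = 11 − 1 = 10.
φ(43) = 43 − 1 = 42.
φ(311) = 311 − 1 = 310.
φ(431) = 431 − 1 = 430.
Multiply: 10 · 42 · 310 · 430 = 55986000.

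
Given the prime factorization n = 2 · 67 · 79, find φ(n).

φ(10586) = 10586 · (1 − 1/2) · (1 − 1/67) · (1 − 1/79)
       = 10586 · 5148/10586 = 5148.

5148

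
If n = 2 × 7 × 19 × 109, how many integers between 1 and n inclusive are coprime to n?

φ(28994) = 28994 · (1 − 1/2) · (1 − 1/7) · (1 − 1/19) · (1 − 1/109)
       = 28994 · 11664/28994 = 11664.

11664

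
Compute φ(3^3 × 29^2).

φ(3^3) = 3^2·(3−1) = 9·2 = 18.
φ(29^2) = 29^1·(29−1) = 29·28 = 812.
Multiply: 18 · 812 = 14616.

14616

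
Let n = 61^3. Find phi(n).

223260

φ(61^3) = 61^3 − 61^2 = 226981 − 3721 = 223260.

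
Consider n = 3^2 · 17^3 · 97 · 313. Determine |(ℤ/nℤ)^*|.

830988288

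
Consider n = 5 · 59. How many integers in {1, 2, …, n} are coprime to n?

φ(295) = 295 · (1 − 1/5) · (1 − 1/59)
       = 295 · 232/295 = 232.

232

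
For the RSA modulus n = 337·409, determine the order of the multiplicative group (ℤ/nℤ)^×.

For distinct primes, φ(pq) = (p−1)(q−1) = 336 × 408 = 137088.

137088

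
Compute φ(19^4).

φ(130321) = 130321 · (1 − 1/19)
       = 130321 · 18/19 = 123462.

123462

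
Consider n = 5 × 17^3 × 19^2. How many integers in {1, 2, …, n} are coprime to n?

6325632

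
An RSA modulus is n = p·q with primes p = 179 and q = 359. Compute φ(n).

For distinct primes, φ(pq) = (p−1)(q−1) = 178 × 358 = 63724.

63724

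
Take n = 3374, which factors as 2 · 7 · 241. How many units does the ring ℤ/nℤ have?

1440

φ(3374) = 3374 · (1 − 1/2) · (1 − 1/7) · (1 − 1/241)
       = 3374 · 1440/3374 = 1440.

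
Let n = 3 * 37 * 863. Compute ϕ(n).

φ(95793) = 95793 · (1 − 1/3) · (1 − 1/37) · (1 − 1/863)
       = 95793 · 62064/95793 = 62064.

62064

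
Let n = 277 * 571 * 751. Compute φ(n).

φ(118783417) = 118783417 · (1 − 1/277) · (1 − 1/571) · (1 − 1/751)
       = 118783417 · 117990000/118783417 = 117990000.

117990000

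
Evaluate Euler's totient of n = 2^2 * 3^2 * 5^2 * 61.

φ(54900) = 54900 · (1 − 1/2) · (1 − 1/3) · (1 − 1/5) · (1 − 1/61)
       = 54900 · 480/1830 = 14400.

14400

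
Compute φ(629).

576

Factor 629: 629 = 17 · 37.
φ(17) = 17 − 1 = 16.
φ(37) = 37 − 1 = 36.
Since φ is multiplicative, φ(629) = 16 · 36 = 576.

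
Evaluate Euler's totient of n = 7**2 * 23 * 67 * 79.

4756752

φ(5965211) = 5965211 · (1 − 1/7) · (1 − 1/23) · (1 − 1/67) · (1 − 1/79)
       = 5965211 · 679536/852173 = 4756752.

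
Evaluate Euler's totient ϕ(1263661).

First factor: 1263661 = 7^2 · 17 · 37 · 41.
φ(7^2) = 7^1·(7−1) = 7·6 = 42.
φ(17) = 17 − 1 = 16.
φ(37) = 37 − 1 = 36.
φ(41) = 41 − 1 = 40.
φ(1263661) = 42 × 16 × 36 × 40 = 967680.

967680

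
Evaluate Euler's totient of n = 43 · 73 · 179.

538272

φ(561881) = 561881 · (1 − 1/43) · (1 − 1/73) · (1 − 1/179)
       = 561881 · 538272/561881 = 538272.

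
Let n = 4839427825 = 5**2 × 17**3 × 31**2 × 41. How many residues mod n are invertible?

3440256000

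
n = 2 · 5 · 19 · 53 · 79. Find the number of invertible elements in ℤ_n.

292032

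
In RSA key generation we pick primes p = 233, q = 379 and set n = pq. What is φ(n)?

87696

For distinct primes, φ(pq) = (p−1)(q−1) = 232 × 378 = 87696.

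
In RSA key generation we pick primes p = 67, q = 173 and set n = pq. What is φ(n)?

For distinct primes, φ(pq) = (p−1)(q−1) = 66 × 172 = 11352.

11352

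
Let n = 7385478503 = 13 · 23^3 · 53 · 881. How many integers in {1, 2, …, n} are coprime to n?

6390658560

φ(13) = 13 − 1 = 12.
φ(23^3) = 23^3 − 23^2 = 12167 − 529 = 11638.
φ(53) = 53 − 1 = 52.
φ(881) = 881 − 1 = 880.
φ(7385478503) = 12 × 11638 × 52 × 880 = 6390658560.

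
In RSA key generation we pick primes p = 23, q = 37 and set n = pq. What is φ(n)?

φ(851) = 851 · (1 − 1/23) · (1 − 1/37)
       = 851 · 792/851 = 792.

792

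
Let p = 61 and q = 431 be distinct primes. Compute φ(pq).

φ(n) = (p − 1)(q − 1) = (61−1)(431−1) = 60·430 = 25800.

25800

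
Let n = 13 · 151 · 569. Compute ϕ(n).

φ(1116947) = 1116947 · (1 − 1/13) · (1 − 1/151) · (1 − 1/569)
       = 1116947 · 1022400/1116947 = 1022400.

1022400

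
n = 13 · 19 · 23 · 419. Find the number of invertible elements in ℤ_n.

1986336

φ(2380339) = 2380339 · (1 − 1/13) · (1 − 1/19) · (1 − 1/23) · (1 − 1/419)
       = 2380339 · 1986336/2380339 = 1986336.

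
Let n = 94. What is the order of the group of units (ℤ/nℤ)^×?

94 = 2 · 47.
φ(94) = 94 · (1 − 1/2) · (1 − 1/47)
       = 94 · 46/94 = 46.

46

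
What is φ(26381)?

26381 = 23 · 31 · 37.
φ(26381) = 26381 · (1 − 1/23) · (1 − 1/31) · (1 − 1/37)
       = 26381 · 23760/26381 = 23760.

23760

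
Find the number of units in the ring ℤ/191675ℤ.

128000

191675 = 5^2 · 11 · 17 · 41.
φ(5^2) = 5^1·(5−1) = 5·4 = 20.
φ(11) = 11 − 1 = 10.
φ(17) = 17 − 1 = 16.
φ(41) = 41 − 1 = 40.
φ(191675) = 20 × 10 × 16 × 40 = 128000.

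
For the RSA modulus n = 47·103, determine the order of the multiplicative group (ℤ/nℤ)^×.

4692

For distinct primes, φ(pq) = (p−1)(q−1) = 46 × 102 = 4692.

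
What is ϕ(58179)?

33600

First factor: 58179 = 3 * 11 * 41 * 43.
φ(3) = 3 − 1 = 2.
φ(11) = 11 − 1 = 10.
φ(41) = 41 − 1 = 40.
φ(43) = 43 − 1 = 42.
Multiply: 2 · 10 · 40 · 42 = 33600.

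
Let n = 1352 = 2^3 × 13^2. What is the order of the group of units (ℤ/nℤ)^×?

624

φ(1352) = 1352 · (1 − 1/2) · (1 − 1/13)
       = 1352 · 12/26 = 624.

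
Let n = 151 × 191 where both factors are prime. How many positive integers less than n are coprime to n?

φ(n) = (p − 1)(q − 1) = (151−1)(191−1) = 150·190 = 28500.

28500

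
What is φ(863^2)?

743906

φ(744769) = 744769 · (1 − 1/863)
       = 744769 · 862/863 = 743906.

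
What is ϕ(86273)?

72600

Prime factorization: 86273 = 11^2 · 23 · 31.
φ(86273) = 86273 · (1 − 1/11) · (1 − 1/23) · (1 − 1/31)
       = 86273 · 6600/7843 = 72600.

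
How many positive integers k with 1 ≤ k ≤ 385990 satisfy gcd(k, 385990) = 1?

135520

Factor 385990: 385990 = 2 · 5 · 11^3 · 29.
φ(2) = 2 − 1 = 1.
φ(5) = 5 − 1 = 4.
φ(11^3) = 11^3 − 11^2 = 1331 − 121 = 1210.
φ(29) = 29 − 1 = 28.
φ(385990) = 1 × 4 × 1210 × 28 = 135520.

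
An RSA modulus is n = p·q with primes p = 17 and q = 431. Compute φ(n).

φ(n) = (p − 1)(q − 1) = (17−1)(431−1) = 16·430 = 6880.

6880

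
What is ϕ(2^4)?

8

φ(2^4) = 2^4 − 2^3 = 16 − 8 = 8.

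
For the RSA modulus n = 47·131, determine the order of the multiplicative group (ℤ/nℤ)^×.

φ(pq) = (p−1)(q−1) = 46 · 130 = 5980.

5980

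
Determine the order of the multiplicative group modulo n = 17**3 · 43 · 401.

φ(17^3) = 17^3 − 17^2 = 4913 − 289 = 4624.
φ(43) = 43 − 1 = 42.
φ(401) = 401 − 1 = 400.
φ(84714859) = 4624 × 42 × 400 = 77683200.

77683200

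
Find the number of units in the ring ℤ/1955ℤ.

First factor: 1955 = 5 · 17 · 23.
φ(5) = 5 − 1 = 4.
φ(17) = 17 − 1 = 16.
φ(23) = 23 − 1 = 22.
φ(1955) = 4 × 16 × 22 = 1408.

1408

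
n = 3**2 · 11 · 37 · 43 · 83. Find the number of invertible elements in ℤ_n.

7439040

φ(13073247) = 13073247 · (1 − 1/3) · (1 − 1/11) · (1 − 1/37) · (1 − 1/43) · (1 − 1/83)
       = 13073247 · 2479680/4357749 = 7439040.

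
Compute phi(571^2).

325470

φ(571^2) = 571^1·(571−1) = 571·570 = 325470.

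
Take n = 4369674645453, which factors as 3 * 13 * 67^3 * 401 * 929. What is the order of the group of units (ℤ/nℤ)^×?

2639445811200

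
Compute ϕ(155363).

124416

First factor: 155363 = 13 · 17 · 19 · 37.
φ(13) = 13 − 1 = 12.
φ(17) = 17 − 1 = 16.
φ(19) = 19 − 1 = 18.
φ(37) = 37 − 1 = 36.
Multiply: 12 · 16 · 18 · 36 = 124416.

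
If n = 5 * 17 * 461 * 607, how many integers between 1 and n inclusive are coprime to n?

φ(23785295) = 23785295 · (1 − 1/5) · (1 − 1/17) · (1 − 1/461) · (1 − 1/607)
       = 23785295 · 17840640/23785295 = 17840640.

17840640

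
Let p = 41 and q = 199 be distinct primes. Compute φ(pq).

7920

φ(41) = 41 − 1 = 40.
φ(199) = 199 − 1 = 198.
Since φ is multiplicative, φ(8159) = 40 · 198 = 7920.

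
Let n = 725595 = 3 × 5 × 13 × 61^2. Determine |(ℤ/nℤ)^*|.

φ(725595) = 725595 · (1 − 1/3) · (1 − 1/5) · (1 − 1/13) · (1 − 1/61)
       = 725595 · 5760/11895 = 351360.

351360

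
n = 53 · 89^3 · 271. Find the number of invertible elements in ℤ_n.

9786553920

φ(53) = 53 − 1 = 52.
φ(89^3) = 89^2·(89−1) = 7921·88 = 697048.
φ(271) = 271 − 1 = 270.
φ(10125469747) = 52 × 697048 × 270 = 9786553920.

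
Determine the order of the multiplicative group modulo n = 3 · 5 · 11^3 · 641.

6195200

φ(12797565) = 12797565 · (1 − 1/3) · (1 − 1/5) · (1 − 1/11) · (1 − 1/641)
       = 12797565 · 51200/105765 = 6195200.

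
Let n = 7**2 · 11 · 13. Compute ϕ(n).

φ(7007) = 7007 · (1 − 1/7) · (1 − 1/11) · (1 − 1/13)
       = 7007 · 720/1001 = 5040.

5040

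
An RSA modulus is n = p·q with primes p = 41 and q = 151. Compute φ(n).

6000

φ(pq) = (p−1)(q−1) = 40 · 150 = 6000.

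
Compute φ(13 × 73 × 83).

φ(78767) = 78767 · (1 − 1/13) · (1 − 1/73) · (1 − 1/83)
       = 78767 · 70848/78767 = 70848.

70848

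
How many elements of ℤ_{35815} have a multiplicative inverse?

35815 = 5 × 13 × 19 × 29.
φ(5) = 5 − 1 = 4.
φ(13) = 13 − 1 = 12.
φ(19) = 19 − 1 = 18.
φ(29) = 29 − 1 = 28.
Multiply: 4 · 12 · 18 · 28 = 24192.

24192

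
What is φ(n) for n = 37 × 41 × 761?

φ(1154437) = 1154437 · (1 − 1/37) · (1 − 1/41) · (1 − 1/761)
       = 1154437 · 1094400/1154437 = 1094400.

1094400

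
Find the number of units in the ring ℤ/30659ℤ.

27720

Factor 30659: 30659 = 23 · 31 · 43.
φ(30659) = 30659 · (1 − 1/23) · (1 − 1/31) · (1 − 1/43)
       = 30659 · 27720/30659 = 27720.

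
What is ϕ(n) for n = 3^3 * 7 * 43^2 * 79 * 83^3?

φ(3^3) = 3^2·(3−1) = 9·2 = 18.
φ(7) = 7 − 1 = 6.
φ(43^2) = 43^2 − 43^1 = 1849 − 43 = 1806.
φ(79) = 79 − 1 = 78.
φ(83^3) = 83^2·(83−1) = 6889·82 = 564898.
Multiply: 18 · 6 · 1806 · 78 · 564898 = 8594213558112.

8594213558112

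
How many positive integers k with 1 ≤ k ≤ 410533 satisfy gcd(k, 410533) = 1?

345600

410533 = 17 * 19 * 31 * 41.
φ(410533) = 410533 · (1 − 1/17) · (1 − 1/19) · (1 − 1/31) · (1 − 1/41)
       = 410533 · 345600/410533 = 345600.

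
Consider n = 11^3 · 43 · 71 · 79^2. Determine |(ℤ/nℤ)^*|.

21920698800

φ(11^3) = 11^2·(11−1) = 121·10 = 1210.
φ(43) = 43 − 1 = 42.
φ(71) = 71 − 1 = 70.
φ(79^2) = 79^2 − 79^1 = 6241 − 79 = 6162.
Since φ is multiplicative, φ(25360571863) = 1210 · 42 · 70 · 6162 = 21920698800.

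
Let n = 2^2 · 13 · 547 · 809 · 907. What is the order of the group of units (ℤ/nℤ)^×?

φ(20871154772) = 20871154772 · (1 − 1/2) · (1 − 1/13) · (1 − 1/547) · (1 − 1/809) · (1 − 1/907)
       = 20871154772 · 4796378496/10435577386 = 9592756992.

9592756992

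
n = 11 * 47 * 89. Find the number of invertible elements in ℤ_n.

φ(11) = 11 − 1 = 10.
φ(47) = 47 − 1 = 46.
φ(89) = 89 − 1 = 88.
φ(46013) = 10 × 46 × 88 = 40480.

40480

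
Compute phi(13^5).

342732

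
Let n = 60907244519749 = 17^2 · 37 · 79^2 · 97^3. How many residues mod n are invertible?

φ(17^2) = 17^2 − 17^1 = 289 − 17 = 272.
φ(37) = 37 − 1 = 36.
φ(79^2) = 79^2 − 79^1 = 6241 − 79 = 6162.
φ(97^3) = 97^3 − 97^2 = 912673 − 9409 = 903264.
φ(60907244519749) = 272 × 36 × 6162 × 903264 = 54501417824256.

54501417824256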